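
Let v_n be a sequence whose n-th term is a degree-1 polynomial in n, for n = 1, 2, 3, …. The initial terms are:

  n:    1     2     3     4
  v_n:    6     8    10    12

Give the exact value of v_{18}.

40

1st diffs: 2, 2, 2 (constant).
So v_n = 2n + 4.
Evaluating at n = 18 gives v_{18} = 40.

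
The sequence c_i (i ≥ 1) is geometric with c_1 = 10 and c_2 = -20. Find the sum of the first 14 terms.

-54610

Common ratio r = -2.
c_i = 10·(-2)^(i-1).
S = 10·((-2)^14 - 1)/(-2 - 1) = 10·(16384 - 1)/(-3) = -54610.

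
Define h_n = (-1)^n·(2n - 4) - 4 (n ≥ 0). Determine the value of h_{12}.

16

(-1)^12 = 1; 2n - 4 at n=12 is 20; so h_{12} = 16.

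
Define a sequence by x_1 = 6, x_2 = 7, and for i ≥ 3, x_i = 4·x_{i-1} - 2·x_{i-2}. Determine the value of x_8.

6664

x_3 = 16; x_4 = 50; x_5 = 168; x_6 = 572; x_7 = 1952; x_8 = 6664.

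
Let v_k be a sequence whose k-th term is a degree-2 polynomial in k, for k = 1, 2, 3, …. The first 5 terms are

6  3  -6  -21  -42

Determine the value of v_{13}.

1st diffs: -3, -9, -15, -21.
2nd diffs: -6, -6, -6 (constant).
So v_k = -3k^2 + 6k + 3.
Evaluating at k = 13 gives v_{13} = -426.

-426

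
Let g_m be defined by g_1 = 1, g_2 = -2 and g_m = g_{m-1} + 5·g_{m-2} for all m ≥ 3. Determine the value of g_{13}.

g_3 = 3;  g_4 = -7;  g_5 = 8;  …;  g_{10} = -667;  g_{11} = -952;  g_{12} = -4287;  g_{13} = -9047.

-9047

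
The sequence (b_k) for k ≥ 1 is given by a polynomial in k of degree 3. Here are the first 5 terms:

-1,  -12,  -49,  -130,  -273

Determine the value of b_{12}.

1st diffs: -11, -37, -81, -143.
2nd diffs: -26, -44, -62.
3rd diffs: -18, -18 (constant).
So b_k = -3k^3 + 5k^2 - 5k + 2.
Evaluating at k = 12 gives b_{12} = -4522.

-4522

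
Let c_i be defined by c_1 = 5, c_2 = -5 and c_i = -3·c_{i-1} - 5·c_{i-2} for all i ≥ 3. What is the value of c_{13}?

-51115

Compute successive terms:
c_3 = -10  c_4 = 55  c_5 = -115  …  c_{10} = -305  c_{11} = -11635  c_{12} = 36430  c_{13} = -51115.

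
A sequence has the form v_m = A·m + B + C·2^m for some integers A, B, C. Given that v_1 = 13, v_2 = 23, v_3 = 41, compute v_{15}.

131105

The three given values yield: A + B + 2C = 13; 2A + B + 4C = 23; 3A + B + 8C = 41.
Subtracting the first from the second: A + 2C = 10.
Subtracting the second from the third: A + 4C = 18.
Solving: C = 4, A = 2, then B = 3.
Hence v_{15} = 2·15 + 3 + 4·32768 = 131105.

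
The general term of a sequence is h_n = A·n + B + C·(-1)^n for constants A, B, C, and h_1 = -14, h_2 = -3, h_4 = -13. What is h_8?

At n = 1, 2, 4: A + B - C = -14; 2A + B + C = -3; 4A + B + C = -13.
Subtracting the first from the second: A + 2C = 11.
Subtracting the second from the third: 2A = -10.
Solving: C = 8, A = -5, then B = -1.
So h_n = -5·n + (-1) + 8·(-1)^n; at n=8 this is -33.

-33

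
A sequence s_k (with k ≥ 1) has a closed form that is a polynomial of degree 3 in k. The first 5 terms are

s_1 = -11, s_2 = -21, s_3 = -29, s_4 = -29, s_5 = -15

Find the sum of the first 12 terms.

1st diffs: -10, -8, 0, 14.
2nd diffs: 2, 8, 14.
3rd diffs: 6, 6 (constant).
So s_k = k^3 - 5k^2 - 2k - 5.
Continuing: …, 19, 79, 171, 301, …, s_{12} = 979.
Summing k = 1..12 (12 terms) gives 2618.

2618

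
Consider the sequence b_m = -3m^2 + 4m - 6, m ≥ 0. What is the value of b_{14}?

b_{14} = -3·14^2 + 4·14 - 6 = -538.

-538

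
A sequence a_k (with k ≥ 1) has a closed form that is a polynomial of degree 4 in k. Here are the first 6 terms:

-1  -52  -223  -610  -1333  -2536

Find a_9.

1st diffs: -51, -171, -387, -723, -1203.
2nd diffs: -120, -216, -336, -480.
3rd diffs: -96, -120, -144.
4th diffs: -24, -24 (constant).
So a_k = -k^4 - 6k^3 + k^2 + 3k + 2.
Evaluating at k = 9 gives a_9 = -10825.

-10825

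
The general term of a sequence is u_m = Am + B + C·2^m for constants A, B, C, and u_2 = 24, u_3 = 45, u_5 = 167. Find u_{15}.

At m = 2, 3, 5: 2A + B + 4C = 24; 3A + B + 8C = 45; 5A + B + 32C = 167.
Subtracting the first from the second: A + 4C = 21.
Subtracting the second from the third: 2A + 24C = 122.
Solving: C = 5, A = 1, then B = 2.
Therefore u_{15} = 15 + 2 + 5·32768 = 163857.

163857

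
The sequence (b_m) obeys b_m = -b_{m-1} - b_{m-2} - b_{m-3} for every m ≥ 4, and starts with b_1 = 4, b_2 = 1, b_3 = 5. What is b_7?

Iterate the recurrence:
b_4 = -10  b_5 = 4  b_6 = 1  b_7 = 5.

5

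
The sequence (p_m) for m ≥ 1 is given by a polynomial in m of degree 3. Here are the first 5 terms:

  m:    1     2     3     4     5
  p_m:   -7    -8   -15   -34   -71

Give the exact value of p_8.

1st diffs: -1, -7, -19, -37.
2nd diffs: -6, -12, -18.
3rd diffs: -6, -6 (constant).
So p_m = -m^3 + 3m^2 - 3m - 6.
Evaluating at m = 8 gives p_8 = -350.

-350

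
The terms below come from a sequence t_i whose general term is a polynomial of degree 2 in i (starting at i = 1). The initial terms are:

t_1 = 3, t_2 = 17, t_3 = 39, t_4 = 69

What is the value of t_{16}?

1053

1st diffs: 14, 22, 30.
2nd diffs: 8, 8 (constant).
Newton forward-difference form: t_i = 3 + 14·C(i-1,1) + 8·C(i-1,2).
At i = 16: i-1 = 15, so t_{16} = 3 + 210 + 840 = 1053.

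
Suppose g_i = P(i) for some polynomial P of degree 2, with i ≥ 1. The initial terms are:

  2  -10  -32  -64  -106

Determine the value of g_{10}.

-466

1st diffs: -12, -22, -32, -42.
2nd diffs: -10, -10, -10 (constant).
Newton forward-difference form: g_i = 2 + (-12)·C(i-1,1) + (-10)·C(i-1,2).
At i = 10: i-1 = 9, so g_{10} = 2 - 108 - 360 = -466.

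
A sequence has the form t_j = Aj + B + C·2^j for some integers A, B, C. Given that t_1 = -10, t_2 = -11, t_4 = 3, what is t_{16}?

130983

The three given values yield: A + B + 2C = -10; 2A + B + 4C = -11; 4A + B + 16C = 3.
Subtracting the first from the second: A + 2C = -1.
Subtracting the second from the third: 2A + 12C = 14.
Solving: C = 2, A = -5, then B = -9.
Therefore t_{16} = -80 + (-9) + 2·65536 = 130983.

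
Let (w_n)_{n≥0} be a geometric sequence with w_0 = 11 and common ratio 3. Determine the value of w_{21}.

w_n = 11·3^(n-0).
w_{21} = 11·3^21 = 115063885233.

115063885233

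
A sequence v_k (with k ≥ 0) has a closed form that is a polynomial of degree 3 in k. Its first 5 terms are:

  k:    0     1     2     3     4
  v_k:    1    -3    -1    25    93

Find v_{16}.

10737

1st diffs: -4, 2, 26, 68.
2nd diffs: 6, 24, 42.
3rd diffs: 18, 18 (constant).
Newton forward-difference form: v_k = 1 + (-4)·C(k,1) + 6·C(k,2) + 18·C(k,3).
At k = 16: k = 16, so v_{16} = 1 - 64 + 720 + 10080 = 10737.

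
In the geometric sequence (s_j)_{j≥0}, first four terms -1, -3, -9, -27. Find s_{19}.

Common ratio r = 3.
s_j = (-1)·3^(j-0).
s_{19} = (-1)·3^19 = -1162261467.

-1162261467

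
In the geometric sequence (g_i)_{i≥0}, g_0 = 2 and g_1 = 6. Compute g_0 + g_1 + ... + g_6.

2186

Common ratio r = 3.
g_i = 2·3^(i-0).
S = 2·(3^7 - 1)/(3 - 1) = 2·(2187 - 1)/(2) = 2186.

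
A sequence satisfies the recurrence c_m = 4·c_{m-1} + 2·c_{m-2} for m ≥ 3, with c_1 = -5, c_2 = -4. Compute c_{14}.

-341688064

Iterate the recurrence:
c_3 = -26; c_4 = -112; c_5 = -500; …; c_{11} = -3878816; c_{12} = -17258752; c_{13} = -76792640; c_{14} = -341688064.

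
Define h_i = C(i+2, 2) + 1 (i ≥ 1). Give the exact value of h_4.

C(6, 2) = 15, so h_4 = 16.

16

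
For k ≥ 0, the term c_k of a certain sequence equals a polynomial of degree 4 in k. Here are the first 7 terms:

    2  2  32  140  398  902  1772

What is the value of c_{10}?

1st diffs: 0, 30, 108, 258, 504, 870.
2nd diffs: 30, 78, 150, 246, 366.
3rd diffs: 48, 72, 96, 120.
4th diffs: 24, 24, 24 (constant).
Newton forward-difference form: c_k = 2 + 30·C(k,2) + 48·C(k,3) + 24·C(k,4).
At k = 10: k = 10, so c_{10} = 2 + 1350 + 5760 + 5040 = 12152.

12152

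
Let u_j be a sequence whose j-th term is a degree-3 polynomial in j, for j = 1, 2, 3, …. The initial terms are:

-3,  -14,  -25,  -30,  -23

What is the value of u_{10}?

1st diffs: -11, -11, -5, 7.
2nd diffs: 0, 6, 12.
3rd diffs: 6, 6 (constant).
Newton forward-difference form: u_j = -3 + (-11)·C(j-1,1) + 6·C(j-1,3).
At j = 10: j-1 = 9, so u_{10} = -3 - 99 + 504 = 402.

402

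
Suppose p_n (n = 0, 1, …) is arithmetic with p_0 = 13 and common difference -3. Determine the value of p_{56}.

-155

p_n = 13 + (n - 0)·(-3).
p_{56} = 13 + 56·(-3) = -155.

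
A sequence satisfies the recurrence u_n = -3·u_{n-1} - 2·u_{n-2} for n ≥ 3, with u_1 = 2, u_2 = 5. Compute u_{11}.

-7159

Compute successive terms:
u_3 = -19; u_4 = 47; u_5 = -103; u_6 = 215; u_7 = -439; u_8 = 887; u_9 = -1783; u_{10} = 3575; u_{11} = -7159.
(Characteristic roots are -1 and -2.)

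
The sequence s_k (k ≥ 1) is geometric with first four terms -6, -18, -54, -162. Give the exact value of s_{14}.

Common ratio r = 3.
s_k = (-6)·3^(k-1).
s_{14} = (-6)·3^13 = -9565938.

-9565938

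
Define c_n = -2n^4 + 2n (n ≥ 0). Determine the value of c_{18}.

-209916

c_{18} = -2·18^4 + 2·18 = -209916.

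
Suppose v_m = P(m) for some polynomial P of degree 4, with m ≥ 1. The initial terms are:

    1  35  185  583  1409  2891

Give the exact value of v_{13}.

60865

1st diffs: 34, 150, 398, 826, 1482.
2nd diffs: 116, 248, 428, 656.
3rd diffs: 132, 180, 228.
4th diffs: 48, 48 (constant).
Newton forward-difference form: v_m = 1 + 34·C(m-1,1) + 116·C(m-1,2) + 132·C(m-1,3) + 48·C(m-1,4).
At m = 13: m-1 = 12, so v_{13} = 1 + 408 + 7656 + 29040 + 23760 = 60865.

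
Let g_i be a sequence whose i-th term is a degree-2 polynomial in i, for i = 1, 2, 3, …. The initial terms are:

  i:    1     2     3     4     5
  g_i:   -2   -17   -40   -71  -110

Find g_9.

1st diffs: -15, -23, -31, -39.
2nd diffs: -8, -8, -8 (constant).
So g_i = -4i^2 - 3i + 5.
Evaluating at i = 9 gives g_9 = -346.

-346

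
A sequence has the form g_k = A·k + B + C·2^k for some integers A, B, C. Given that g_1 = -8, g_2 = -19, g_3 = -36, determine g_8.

At k = 1, 2, 3: A + B + 2C = -8; 2A + B + 4C = -19; 3A + B + 8C = -36.
Subtracting the first from the second: A + 2C = -11.
Subtracting the second from the third: A + 4C = -17.
Solving: C = -3, A = -5, then B = 3.
Therefore g_8 = -40 + 3 + (-3)·256 = -805.

-805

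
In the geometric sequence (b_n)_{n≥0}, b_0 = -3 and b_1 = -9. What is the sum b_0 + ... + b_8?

-29523

Common ratio r = 3.
b_n = (-3)·3^(n-0).
S = (-3)·(3^9 - 1)/(3 - 1) = (-3)·(19683 - 1)/(2) = -29523.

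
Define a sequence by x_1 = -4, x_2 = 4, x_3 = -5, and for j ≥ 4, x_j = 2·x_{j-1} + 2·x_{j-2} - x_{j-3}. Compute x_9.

-277

Step forward from the initial values:
x_4 = 2;  x_5 = -10;  x_6 = -11;  x_7 = -44;  x_8 = -100;  x_9 = -277.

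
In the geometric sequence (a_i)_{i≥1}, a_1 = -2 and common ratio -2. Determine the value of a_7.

-128

a_i = (-2)·(-2)^(i-1).
a_7 = (-2)·(-2)^6 = -128.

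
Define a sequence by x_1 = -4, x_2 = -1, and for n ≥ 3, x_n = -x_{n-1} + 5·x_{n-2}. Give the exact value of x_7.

-724

Compute successive terms:
x_3 = -19  x_4 = 14  x_5 = -109  x_6 = 179  x_7 = -724.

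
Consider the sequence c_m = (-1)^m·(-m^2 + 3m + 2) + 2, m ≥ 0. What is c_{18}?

(-1)^18 = 1; -m^2 + 3m + 2 at m=18 is -268; so c_{18} = -266.

-266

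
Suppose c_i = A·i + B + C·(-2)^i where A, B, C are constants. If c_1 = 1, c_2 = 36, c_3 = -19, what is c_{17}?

-655269

Plug in i = 1, 2, 3: A + B - 2C = 1; 2A + B + 4C = 36; 3A + B - 8C = -19.
Subtracting the first from the second: A + 6C = 35.
Subtracting the second from the third: A - 12C = -55.
Solving: C = 5, A = 5, then B = 6.
Hence c_{17} = 5·17 + 6 + 5·(-131072) = -655269.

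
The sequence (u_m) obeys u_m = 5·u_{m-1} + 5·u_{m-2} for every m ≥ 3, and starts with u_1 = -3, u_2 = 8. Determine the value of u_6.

5575

Iterate the recurrence:
u_3 = 25, u_4 = 165, u_5 = 950, u_6 = 5575.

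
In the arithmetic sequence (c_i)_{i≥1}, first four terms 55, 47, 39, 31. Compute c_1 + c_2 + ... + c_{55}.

-8855

Common difference d = -8.
c_i = 55 + (i - 1)·(-8).
c_{55} = -377; S = 55·(55 + (-377))/2 = -8855.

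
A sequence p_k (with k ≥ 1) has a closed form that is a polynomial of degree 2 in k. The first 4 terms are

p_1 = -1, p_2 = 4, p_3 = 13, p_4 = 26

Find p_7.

89

1st diffs: 5, 9, 13.
2nd diffs: 4, 4 (constant).
Newton forward-difference form: p_k = -1 + 5·C(k-1,1) + 4·C(k-1,2).
At k = 7: k-1 = 6, so p_7 = -1 + 30 + 60 = 89.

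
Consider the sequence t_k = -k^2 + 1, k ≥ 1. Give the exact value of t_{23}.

t_{23} = -1·23^2 + 1 = -528.

-528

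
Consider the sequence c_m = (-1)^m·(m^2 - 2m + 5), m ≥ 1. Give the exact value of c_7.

-40

(-1)^7 = -1; m^2 - 2m + 5 at m=7 is 40; so c_7 = -40.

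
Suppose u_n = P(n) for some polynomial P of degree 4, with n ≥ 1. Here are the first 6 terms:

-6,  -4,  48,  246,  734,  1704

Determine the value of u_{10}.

15924

1st diffs: 2, 52, 198, 488, 970.
2nd diffs: 50, 146, 290, 482.
3rd diffs: 96, 144, 192.
4th diffs: 48, 48 (constant).
So u_n = 2n^4 - 4n^3 - n^2 + 3n - 6.
Evaluating at n = 10 gives u_{10} = 15924.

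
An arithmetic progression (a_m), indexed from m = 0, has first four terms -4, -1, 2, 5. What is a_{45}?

131

Common difference d = 3.
a_m = -4 + (m - 0)·3.
a_{45} = -4 + 45·3 = 131.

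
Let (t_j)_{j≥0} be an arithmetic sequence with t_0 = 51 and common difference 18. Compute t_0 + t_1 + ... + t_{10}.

1551

t_j = 51 + (j - 0)·18.
t_{10} = 231; S = 11·(51 + 231)/2 = 1551.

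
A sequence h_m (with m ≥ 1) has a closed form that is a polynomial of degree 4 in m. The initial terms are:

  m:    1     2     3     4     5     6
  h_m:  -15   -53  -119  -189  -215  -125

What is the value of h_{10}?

3675

1st diffs: -38, -66, -70, -26, 90.
2nd diffs: -28, -4, 44, 116.
3rd diffs: 24, 48, 72.
4th diffs: 24, 24 (constant).
So h_m = m^4 - 6m^3 - 3m^2 - 2m - 5.
Evaluating at m = 10 gives h_{10} = 3675.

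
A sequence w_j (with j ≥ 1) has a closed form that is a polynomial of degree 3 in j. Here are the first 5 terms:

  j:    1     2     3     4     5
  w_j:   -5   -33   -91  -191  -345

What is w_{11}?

1st diffs: -28, -58, -100, -154.
2nd diffs: -30, -42, -54.
3rd diffs: -12, -12 (constant).
So w_j = -2j^3 - 3j^2 - 5j + 5.
Evaluating at j = 11 gives w_{11} = -3075.

-3075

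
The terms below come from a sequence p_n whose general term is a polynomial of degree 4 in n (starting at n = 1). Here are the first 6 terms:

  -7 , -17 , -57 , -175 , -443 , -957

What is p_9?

-5295

1st diffs: -10, -40, -118, -268, -514.
2nd diffs: -30, -78, -150, -246.
3rd diffs: -48, -72, -96.
4th diffs: -24, -24 (constant).
So p_n = -n^4 + 2n^3 - 2n^2 - 3n - 3.
Evaluating at n = 9 gives p_9 = -5295.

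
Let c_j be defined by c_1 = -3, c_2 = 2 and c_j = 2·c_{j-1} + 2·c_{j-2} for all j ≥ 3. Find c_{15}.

-73088

Iterate the recurrence:
c_3 = -2;  c_4 = 0;  c_5 = -4;  …;  c_{12} = -3584;  c_{13} = -9792;  c_{14} = -26752;  c_{15} = -73088.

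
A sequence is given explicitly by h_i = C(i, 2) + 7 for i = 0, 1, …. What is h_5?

17

C(5, 2) = 10, so h_5 = 17.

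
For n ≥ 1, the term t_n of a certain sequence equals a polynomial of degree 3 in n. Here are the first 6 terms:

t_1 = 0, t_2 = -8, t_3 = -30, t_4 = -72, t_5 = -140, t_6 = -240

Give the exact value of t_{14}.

-2912

1st diffs: -8, -22, -42, -68, -100.
2nd diffs: -14, -20, -26, -32.
3rd diffs: -6, -6, -6 (constant).
So t_n = -n^3 - n^2 + 2n.
Evaluating at n = 14 gives t_{14} = -2912.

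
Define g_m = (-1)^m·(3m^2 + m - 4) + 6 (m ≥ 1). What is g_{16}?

(-1)^16 = 1; 3m^2 + m - 4 at m=16 is 780; so g_{16} = 786.

786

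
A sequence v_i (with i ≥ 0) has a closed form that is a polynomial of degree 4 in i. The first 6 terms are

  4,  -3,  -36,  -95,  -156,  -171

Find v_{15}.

29929

1st diffs: -7, -33, -59, -61, -15.
2nd diffs: -26, -26, -2, 46.
3rd diffs: 0, 24, 48.
4th diffs: 24, 24 (constant).
Newton forward-difference form: v_i = 4 + (-7)·C(i,1) + (-26)·C(i,2) + 24·C(i,4).
At i = 15: i = 15, so v_{15} = 4 - 105 - 2730 + 32760 = 29929.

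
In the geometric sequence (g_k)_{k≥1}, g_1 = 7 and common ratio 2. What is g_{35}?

g_k = 7·2^(k-1).
g_{35} = 7·2^34 = 120259084288.

120259084288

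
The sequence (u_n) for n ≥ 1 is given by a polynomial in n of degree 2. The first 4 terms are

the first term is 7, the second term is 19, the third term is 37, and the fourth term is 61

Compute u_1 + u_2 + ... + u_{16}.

1st diffs: 12, 18, 24.
2nd diffs: 6, 6 (constant).
Newton forward-difference form: u_n = 7 + 12·C(n-1,1) + 6·C(n-1,2).
Continuing: …, 91, 127, 169, 217, …, u_{16} = 817.
Summing n = 1..16 (16 terms) gives 4912.

4912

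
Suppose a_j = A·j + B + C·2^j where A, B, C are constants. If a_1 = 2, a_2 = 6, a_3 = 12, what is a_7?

140

At j = 1, 2, 3: A + B + 2C = 2; 2A + B + 4C = 6; 3A + B + 8C = 12.
Subtracting the first from the second: A + 2C = 4.
Subtracting the second from the third: A + 4C = 6.
Solving: C = 1, A = 2, then B = -2.
So a_j = 2·j + (-2) + 1·2^j; at j=7 this is 140.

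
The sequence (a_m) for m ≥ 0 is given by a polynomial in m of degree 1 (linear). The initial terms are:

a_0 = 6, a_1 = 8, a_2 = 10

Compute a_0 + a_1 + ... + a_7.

1st diffs: 2, 2 (constant).
So a_m = 2m + 6.
Continuing: …, 12, 14, 16, 18, …, a_7 = 20.
Summing m = 0..7 (8 terms) gives 104.

104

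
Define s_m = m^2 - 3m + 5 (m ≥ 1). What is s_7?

33

s_7 = 1·7^2 - 3·7 + 5 = 33.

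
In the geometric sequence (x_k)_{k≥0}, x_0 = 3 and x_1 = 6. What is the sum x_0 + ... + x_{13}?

49149

Common ratio r = 2.
x_k = 3·2^(k-0).
S = 3·(2^14 - 1)/(2 - 1) = 3·(16384 - 1)/(1) = 49149.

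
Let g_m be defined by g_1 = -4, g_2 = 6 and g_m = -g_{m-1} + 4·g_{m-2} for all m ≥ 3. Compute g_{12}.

Compute successive terms:
g_3 = -22  g_4 = 46  g_5 = -134  g_6 = 318  g_7 = -854  g_8 = 2126  g_9 = -5542  g_{10} = 14046  g_{11} = -36214  g_{12} = 92398.

92398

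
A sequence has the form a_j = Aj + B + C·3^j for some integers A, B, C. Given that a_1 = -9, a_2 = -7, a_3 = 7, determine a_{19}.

Write the equations: A + B + 3C = -9; 2A + B + 9C = -7; 3A + B + 27C = 7.
Subtracting the first from the second: A + 6C = 2.
Subtracting the second from the third: A + 18C = 14.
Solving: C = 1, A = -4, then B = -8.
Therefore a_{19} = -76 + (-8) + 1·1162261467 = 1162261383.

1162261383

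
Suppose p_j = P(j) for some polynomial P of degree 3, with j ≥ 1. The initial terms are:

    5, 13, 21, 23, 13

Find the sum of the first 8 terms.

1st diffs: 8, 8, 2, -10.
2nd diffs: 0, -6, -12.
3rd diffs: -6, -6 (constant).
Newton forward-difference form: p_j = 5 + 8·C(j-1,1) + (-6)·C(j-1,3).
Continuing: -15, -67, -149.
Summing j = 1..8 (8 terms) gives -156.

-156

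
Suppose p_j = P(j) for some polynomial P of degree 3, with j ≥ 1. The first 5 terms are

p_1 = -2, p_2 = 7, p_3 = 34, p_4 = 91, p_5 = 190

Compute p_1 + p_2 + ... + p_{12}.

1st diffs: 9, 27, 57, 99.
2nd diffs: 18, 30, 42.
3rd diffs: 12, 12 (constant).
Newton forward-difference form: p_j = -2 + 9·C(j-1,1) + 18·C(j-1,2) + 12·C(j-1,3).
Continuing: …, 343, 562, 859, 1246, …, p_{12} = 3067.
Summing j = 1..12 (12 terms) gives 10470.

10470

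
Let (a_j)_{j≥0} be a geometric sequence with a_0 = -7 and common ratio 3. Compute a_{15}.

a_j = (-7)·3^(j-0).
a_{15} = (-7)·3^15 = -100442349.

-100442349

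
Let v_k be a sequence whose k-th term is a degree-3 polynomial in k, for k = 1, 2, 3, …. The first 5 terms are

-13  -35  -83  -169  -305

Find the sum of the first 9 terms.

1st diffs: -22, -48, -86, -136.
2nd diffs: -26, -38, -50.
3rd diffs: -12, -12 (constant).
Newton forward-difference form: v_k = -13 + (-22)·C(k-1,1) + (-26)·C(k-1,2) + (-12)·C(k-1,3).
Continuing: -503, -775, -1133, -1589.
Summing k = 1..9 (9 terms) gives -4605.

-4605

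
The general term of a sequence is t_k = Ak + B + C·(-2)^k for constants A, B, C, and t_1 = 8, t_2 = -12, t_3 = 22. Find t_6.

-200

At k = 1, 2, 3: A + B - 2C = 8; 2A + B + 4C = -12; 3A + B - 8C = 22.
Subtracting the first from the second: A + 6C = -20.
Subtracting the second from the third: A - 12C = 34.
Solving: C = -3, A = -2, then B = 4.
So t_k = -2·k + 4 + (-3)·(-2)^k; at k=6 this is -200.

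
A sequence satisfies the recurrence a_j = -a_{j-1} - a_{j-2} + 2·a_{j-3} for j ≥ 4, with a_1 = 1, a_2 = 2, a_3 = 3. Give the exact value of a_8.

18

Iterate the recurrence:
a_4 = -3  a_5 = 4  a_6 = 5  a_7 = -15  a_8 = 18.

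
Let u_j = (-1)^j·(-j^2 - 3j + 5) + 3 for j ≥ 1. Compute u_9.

(-1)^9 = -1; -j^2 - 3j + 5 at j=9 is -103; so u_9 = 106.

106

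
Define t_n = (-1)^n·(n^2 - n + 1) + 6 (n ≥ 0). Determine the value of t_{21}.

-415

(-1)^21 = -1; n^2 - n + 1 at n=21 is 421; so t_{21} = -415.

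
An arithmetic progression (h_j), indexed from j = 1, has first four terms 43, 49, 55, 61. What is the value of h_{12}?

Common difference d = 6.
h_j = 43 + (j - 1)·6.
h_{12} = 43 + 11·6 = 109.

109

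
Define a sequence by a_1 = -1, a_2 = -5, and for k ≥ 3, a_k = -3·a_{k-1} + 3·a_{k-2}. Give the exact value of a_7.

Compute successive terms:
a_3 = 12; a_4 = -51; a_5 = 189; a_6 = -720; a_7 = 2727.

2727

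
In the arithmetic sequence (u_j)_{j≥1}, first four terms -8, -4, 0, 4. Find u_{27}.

Common difference d = 4.
u_j = -8 + (j - 1)·4.
u_{27} = -8 + 26·4 = 96.

96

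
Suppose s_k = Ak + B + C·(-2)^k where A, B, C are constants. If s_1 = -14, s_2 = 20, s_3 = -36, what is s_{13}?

Write the equations: A + B - 2C = -14; 2A + B + 4C = 20; 3A + B - 8C = -36.
Subtracting the first from the second: A + 6C = 34.
Subtracting the second from the third: A - 12C = -56.
Solving: C = 5, A = 4, then B = -8.
So s_k = 4·k + (-8) + 5·(-2)^k; at k=13 this is -40916.

-40916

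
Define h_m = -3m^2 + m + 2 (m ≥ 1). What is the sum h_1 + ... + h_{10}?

Over m = 1..10: Σm = 55, Σm² = 385.
Total = (-3)·385 + (1)·55 + (2)·10 = -1080.

-1080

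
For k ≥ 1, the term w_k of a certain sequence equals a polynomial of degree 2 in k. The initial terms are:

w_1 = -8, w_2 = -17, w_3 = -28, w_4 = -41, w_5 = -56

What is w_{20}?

-521

1st diffs: -9, -11, -13, -15.
2nd diffs: -2, -2, -2 (constant).
Newton forward-difference form: w_k = -8 + (-9)·C(k-1,1) + (-2)·C(k-1,2).
At k = 20: k-1 = 19, so w_{20} = -8 - 171 - 342 = -521.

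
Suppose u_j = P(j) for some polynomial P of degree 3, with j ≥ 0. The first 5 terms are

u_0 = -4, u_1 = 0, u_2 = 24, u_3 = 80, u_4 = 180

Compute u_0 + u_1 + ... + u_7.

2040

1st diffs: 4, 24, 56, 100.
2nd diffs: 20, 32, 44.
3rd diffs: 12, 12 (constant).
Newton forward-difference form: u_j = -4 + 4·C(j,1) + 20·C(j,2) + 12·C(j,3).
Continuing: 336, 560, 864.
Summing j = 0..7 (8 terms) gives 2040.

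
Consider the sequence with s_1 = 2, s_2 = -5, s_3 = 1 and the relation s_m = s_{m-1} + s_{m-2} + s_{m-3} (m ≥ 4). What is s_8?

s_4 = -2; s_5 = -6; s_6 = -7; s_7 = -15; s_8 = -28.

-28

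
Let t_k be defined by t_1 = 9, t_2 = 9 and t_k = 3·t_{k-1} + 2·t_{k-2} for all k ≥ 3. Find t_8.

Applying the relation repeatedly:
t_3 = 45, t_4 = 153, t_5 = 549, t_6 = 1953, t_7 = 6957, t_8 = 24777.

24777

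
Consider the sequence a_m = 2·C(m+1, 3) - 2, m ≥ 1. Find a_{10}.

C(11, 3) = 165, so a_{10} = 328.

328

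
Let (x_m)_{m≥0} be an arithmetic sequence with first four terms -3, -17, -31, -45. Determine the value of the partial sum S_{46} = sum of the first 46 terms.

Common difference d = -14.
x_m = -3 + (m - 0)·(-14).
x_{45} = -633; S = 46·(-3 + (-633))/2 = -14628.

-14628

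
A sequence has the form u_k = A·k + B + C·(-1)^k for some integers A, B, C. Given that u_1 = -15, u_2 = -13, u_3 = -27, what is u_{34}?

-205

Write the equations: A + B - C = -15; 2A + B + C = -13; 3A + B - C = -27.
Subtracting the first from the second: A + 2C = 2.
Subtracting the second from the third: A - 2C = -14.
Solving: C = 4, A = -6, then B = -5.
Therefore u_{34} = -204 + (-5) + 4·1 = -205.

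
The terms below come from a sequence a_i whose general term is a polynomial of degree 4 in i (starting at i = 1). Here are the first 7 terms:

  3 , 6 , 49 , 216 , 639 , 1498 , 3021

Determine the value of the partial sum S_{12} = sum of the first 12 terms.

88630

1st diffs: 3, 43, 167, 423, 859, 1523.
2nd diffs: 40, 124, 256, 436, 664.
3rd diffs: 84, 132, 180, 228.
4th diffs: 48, 48, 48 (constant).
Newton forward-difference form: a_i = 3 + 3·C(i-1,1) + 40·C(i-1,2) + 84·C(i-1,3) + 48·C(i-1,4).
Continuing: …, 5484, 9211, 14574, 21993, …, a_{12} = 31936.
Summing i = 1..12 (12 terms) gives 88630.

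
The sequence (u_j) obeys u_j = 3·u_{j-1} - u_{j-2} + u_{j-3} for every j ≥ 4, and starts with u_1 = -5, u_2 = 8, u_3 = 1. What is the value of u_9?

Iterate the recurrence:
u_4 = -10;  u_5 = -23;  u_6 = -58;  u_7 = -161;  u_8 = -448;  u_9 = -1241.

-1241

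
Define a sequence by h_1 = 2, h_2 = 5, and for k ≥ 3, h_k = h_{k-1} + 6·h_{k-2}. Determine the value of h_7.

Iterate the recurrence:
h_3 = 17  h_4 = 47  h_5 = 149  h_6 = 431  h_7 = 1325.
(Characteristic roots are 3 and -2.)

1325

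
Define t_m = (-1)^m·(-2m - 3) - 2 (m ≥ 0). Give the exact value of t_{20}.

(-1)^20 = 1; -2m - 3 at m=20 is -43; so t_{20} = -45.

-45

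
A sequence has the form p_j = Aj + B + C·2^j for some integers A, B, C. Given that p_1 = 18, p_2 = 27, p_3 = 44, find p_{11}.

8212

The three given values yield: A + B + 2C = 18; 2A + B + 4C = 27; 3A + B + 8C = 44.
Subtracting the first from the second: A + 2C = 9.
Subtracting the second from the third: A + 4C = 17.
Solving: C = 4, A = 1, then B = 9.
So p_j = 1·j + 9 + 4·2^j; at j=11 this is 8212.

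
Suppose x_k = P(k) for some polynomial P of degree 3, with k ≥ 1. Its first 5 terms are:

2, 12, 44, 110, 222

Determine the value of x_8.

1st diffs: 10, 32, 66, 112.
2nd diffs: 22, 34, 46.
3rd diffs: 12, 12 (constant).
Newton forward-difference form: x_k = 2 + 10·C(k-1,1) + 22·C(k-1,2) + 12·C(k-1,3).
At k = 8: k-1 = 7, so x_8 = 2 + 70 + 462 + 420 = 954.

954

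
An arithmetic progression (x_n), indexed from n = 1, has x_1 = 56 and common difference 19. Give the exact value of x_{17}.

x_n = 56 + (n - 1)·19.
x_{17} = 56 + 16·19 = 360.

360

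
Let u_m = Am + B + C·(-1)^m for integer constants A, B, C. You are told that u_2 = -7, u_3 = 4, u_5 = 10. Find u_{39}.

At m = 2, 3, 5: 2A + B + C = -7; 3A + B - C = 4; 5A + B - C = 10.
Subtracting the first from the second: A - 2C = 11.
Subtracting the second from the third: 2A = 6.
Solving: C = -4, A = 3, then B = -9.
So u_m = 3·m + (-9) + (-4)·(-1)^m; at m=39 this is 112.

112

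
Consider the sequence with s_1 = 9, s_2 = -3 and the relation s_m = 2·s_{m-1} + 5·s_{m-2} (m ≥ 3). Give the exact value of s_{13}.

5820561

Compute successive terms:
s_3 = 39, s_4 = 63, s_5 = 321, …, s_{10} = 141597, s_{11} = 489399, s_{12} = 1686783, s_{13} = 5820561.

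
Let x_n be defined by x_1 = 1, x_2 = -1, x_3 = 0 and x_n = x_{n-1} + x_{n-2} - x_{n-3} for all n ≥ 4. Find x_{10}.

-5

Step forward from the initial values:
x_4 = -2  x_5 = -1  x_6 = -3  x_7 = -2  x_8 = -4  x_9 = -3  x_{10} = -5.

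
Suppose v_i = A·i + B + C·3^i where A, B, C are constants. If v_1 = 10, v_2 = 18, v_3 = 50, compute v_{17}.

The three given values yield: A + B + 3C = 10; 2A + B + 9C = 18; 3A + B + 27C = 50.
Subtracting the first from the second: A + 6C = 8.
Subtracting the second from the third: A + 18C = 32.
Solving: C = 2, A = -4, then B = 8.
So v_i = -4·i + 8 + 2·3^i; at i=17 this is 258280266.

258280266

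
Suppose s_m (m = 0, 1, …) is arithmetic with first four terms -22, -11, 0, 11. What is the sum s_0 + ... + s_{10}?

363

Common difference d = 11.
s_m = -22 + (m - 0)·11.
s_{10} = 88; S = 11·(-22 + 88)/2 = 363.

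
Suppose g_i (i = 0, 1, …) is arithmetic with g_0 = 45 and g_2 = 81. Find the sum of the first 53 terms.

27189

Common difference d = (81 - 45) / (2 - 0) = 18.
g_i = 45 + (i - 0)·18.
g_{52} = 981; S = 53·(45 + 981)/2 = 27189.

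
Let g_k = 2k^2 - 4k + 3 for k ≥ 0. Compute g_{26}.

g_{26} = 2·26^2 - 4·26 + 3 = 1251.

1251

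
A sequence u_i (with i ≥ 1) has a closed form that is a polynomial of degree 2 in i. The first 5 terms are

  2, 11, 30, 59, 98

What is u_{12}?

651

1st diffs: 9, 19, 29, 39.
2nd diffs: 10, 10, 10 (constant).
Newton forward-difference form: u_i = 2 + 9·C(i-1,1) + 10·C(i-1,2).
At i = 12: i-1 = 11, so u_{12} = 2 + 99 + 550 = 651.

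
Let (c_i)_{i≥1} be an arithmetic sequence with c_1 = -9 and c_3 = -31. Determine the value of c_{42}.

-460

Common difference d = (-31 - (-9)) / (3 - 1) = -11.
c_i = -9 + (i - 1)·(-11).
c_{42} = -9 + 41·(-11) = -460.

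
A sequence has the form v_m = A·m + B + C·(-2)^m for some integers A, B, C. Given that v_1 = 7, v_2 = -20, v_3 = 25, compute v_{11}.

8161

The three given values yield: A + B - 2C = 7; 2A + B + 4C = -20; 3A + B - 8C = 25.
Subtracting the first from the second: A + 6C = -27.
Subtracting the second from the third: A - 12C = 45.
Solving: C = -4, A = -3, then B = 2.
Therefore v_{11} = -33 + 2 + (-4)·(-2048) = 8161.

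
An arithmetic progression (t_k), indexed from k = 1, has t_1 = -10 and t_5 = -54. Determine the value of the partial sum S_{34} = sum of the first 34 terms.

-6511

Common difference d = (-54 - (-10)) / (5 - 1) = -11.
t_k = -10 + (k - 1)·(-11).
t_{34} = -373; S = 34·(-10 + (-373))/2 = -6511.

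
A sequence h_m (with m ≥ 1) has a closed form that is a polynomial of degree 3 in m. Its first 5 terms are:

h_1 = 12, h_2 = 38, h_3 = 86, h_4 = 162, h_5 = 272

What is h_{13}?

1st diffs: 26, 48, 76, 110.
2nd diffs: 22, 28, 34.
3rd diffs: 6, 6 (constant).
Newton forward-difference form: h_m = 12 + 26·C(m-1,1) + 22·C(m-1,2) + 6·C(m-1,3).
At m = 13: m-1 = 12, so h_{13} = 12 + 312 + 1452 + 1320 = 3096.

3096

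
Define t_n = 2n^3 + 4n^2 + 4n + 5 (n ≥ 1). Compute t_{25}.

t_{25} = 2·25^3 + 4·25^2 + 4·25 + 5 = 33855.

33855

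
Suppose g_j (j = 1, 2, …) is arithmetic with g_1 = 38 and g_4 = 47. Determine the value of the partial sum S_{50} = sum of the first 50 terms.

Common difference d = (47 - 38) / (4 - 1) = 3.
g_j = 38 + (j - 1)·3.
g_{50} = 185; S = 50·(38 + 185)/2 = 5575.

5575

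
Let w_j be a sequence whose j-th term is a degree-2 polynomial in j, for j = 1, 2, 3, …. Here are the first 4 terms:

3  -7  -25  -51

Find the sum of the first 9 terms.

-1005

1st diffs: -10, -18, -26.
2nd diffs: -8, -8 (constant).
So w_j = -4j^2 + 2j + 5.
Continuing: …, -85, -127, -177, -235, …, w_9 = -301.
Summing j = 1..9 (9 terms) gives -1005.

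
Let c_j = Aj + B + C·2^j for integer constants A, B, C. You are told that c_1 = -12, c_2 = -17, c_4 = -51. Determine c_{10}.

The three given values yield: A + B + 2C = -12; 2A + B + 4C = -17; 4A + B + 16C = -51.
Subtracting the first from the second: A + 2C = -5.
Subtracting the second from the third: 2A + 12C = -34.
Solving: C = -3, A = 1, then B = -7.
Therefore c_{10} = 10 + (-7) + (-3)·1024 = -3069.

-3069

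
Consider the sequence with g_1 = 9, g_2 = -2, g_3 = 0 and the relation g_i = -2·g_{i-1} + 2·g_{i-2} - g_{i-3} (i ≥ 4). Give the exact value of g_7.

Step forward from the initial values:
g_4 = -13; g_5 = 28; g_6 = -82; g_7 = 233.

233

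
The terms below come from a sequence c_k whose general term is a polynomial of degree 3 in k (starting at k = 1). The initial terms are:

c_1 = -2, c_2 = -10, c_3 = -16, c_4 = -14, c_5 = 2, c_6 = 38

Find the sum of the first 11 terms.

1848

1st diffs: -8, -6, 2, 16, 36.
2nd diffs: 2, 8, 14, 20.
3rd diffs: 6, 6, 6 (constant).
So c_k = k^3 - 5k^2 + 2.
Continuing: …, 100, 194, 326, 502, …, c_{11} = 728.
Summing k = 1..11 (11 terms) gives 1848.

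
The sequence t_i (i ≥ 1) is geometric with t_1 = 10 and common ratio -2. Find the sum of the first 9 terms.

1710

t_i = 10·(-2)^(i-1).
S = 10·((-2)^9 - 1)/(-2 - 1) = 10·(-512 - 1)/(-3) = 1710.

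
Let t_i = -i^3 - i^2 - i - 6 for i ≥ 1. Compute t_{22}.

-11160

t_{22} = -1·22^3 - 1·22^2 - 1·22 - 6 = -11160.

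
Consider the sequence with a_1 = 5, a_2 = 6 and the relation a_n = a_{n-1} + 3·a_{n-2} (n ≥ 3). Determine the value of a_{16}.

a_3 = 21;  a_4 = 39;  a_5 = 102;  …;  a_{13} = 77205;  a_{14} = 177654;  a_{15} = 409269;  a_{16} = 942231.

942231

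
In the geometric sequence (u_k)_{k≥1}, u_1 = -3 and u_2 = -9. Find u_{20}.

Common ratio r = 3.
u_k = (-3)·3^(k-1).
u_{20} = (-3)·3^19 = -3486784401.

-3486784401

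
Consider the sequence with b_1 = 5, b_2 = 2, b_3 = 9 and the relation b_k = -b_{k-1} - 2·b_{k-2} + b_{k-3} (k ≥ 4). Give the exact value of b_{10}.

-59

Applying the relation repeatedly:
b_4 = -8; b_5 = -8; b_6 = 33; b_7 = -25; b_8 = -49; b_9 = 132; b_{10} = -59.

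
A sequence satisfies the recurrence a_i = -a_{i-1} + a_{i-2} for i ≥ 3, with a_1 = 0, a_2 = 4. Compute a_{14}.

a_3 = -4, a_4 = 8, a_5 = -12, …, a_{11} = -220, a_{12} = 356, a_{13} = -576, a_{14} = 932.

932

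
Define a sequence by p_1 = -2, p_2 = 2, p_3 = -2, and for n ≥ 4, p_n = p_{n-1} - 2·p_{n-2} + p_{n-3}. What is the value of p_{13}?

p_4 = -8;  p_5 = -2;  p_6 = 12;  p_7 = 8;  p_8 = -18;  p_9 = -22;  p_{10} = 22;  p_{11} = 48;  p_{12} = -18;  p_{13} = -92.

-92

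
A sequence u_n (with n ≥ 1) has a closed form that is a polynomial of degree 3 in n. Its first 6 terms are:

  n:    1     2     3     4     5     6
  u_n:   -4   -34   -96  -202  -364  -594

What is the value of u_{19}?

-15232

1st diffs: -30, -62, -106, -162, -230.
2nd diffs: -32, -44, -56, -68.
3rd diffs: -12, -12, -12 (constant).
So u_n = -2n^3 - 4n^2 - 4n + 6.
Evaluating at n = 19 gives u_{19} = -15232.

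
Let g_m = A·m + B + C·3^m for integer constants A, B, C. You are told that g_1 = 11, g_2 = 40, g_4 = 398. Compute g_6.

3636

The three given values yield: A + B + 3C = 11; 2A + B + 9C = 40; 4A + B + 81C = 398.
Subtracting the first from the second: A + 6C = 29.
Subtracting the second from the third: 2A + 72C = 358.
Solving: C = 5, A = -1, then B = -3.
So g_m = -1·m + (-3) + 5·3^m; at m=6 this is 3636.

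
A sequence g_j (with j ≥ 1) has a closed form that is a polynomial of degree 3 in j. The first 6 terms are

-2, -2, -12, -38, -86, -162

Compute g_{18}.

1st diffs: 0, -10, -26, -48, -76.
2nd diffs: -10, -16, -22, -28.
3rd diffs: -6, -6, -6 (constant).
Newton forward-difference form: g_j = -2 + (-10)·C(j-1,2) + (-6)·C(j-1,3).
At j = 18: j-1 = 17, so g_{18} = -2 - 1360 - 4080 = -5442.

-5442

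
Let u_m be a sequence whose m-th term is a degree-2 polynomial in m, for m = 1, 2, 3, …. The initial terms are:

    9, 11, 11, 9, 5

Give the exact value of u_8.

-19

1st diffs: 2, 0, -2, -4.
2nd diffs: -2, -2, -2 (constant).
So u_m = -m^2 + 5m + 5.
Evaluating at m = 8 gives u_8 = -19.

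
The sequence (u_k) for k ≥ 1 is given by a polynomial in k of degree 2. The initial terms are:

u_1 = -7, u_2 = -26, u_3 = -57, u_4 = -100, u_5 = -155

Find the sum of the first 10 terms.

1st diffs: -19, -31, -43, -55.
2nd diffs: -12, -12, -12 (constant).
Newton forward-difference form: u_k = -7 + (-19)·C(k-1,1) + (-12)·C(k-1,2).
Continuing: …, -222, -301, -392, -495, …, u_{10} = -610.
Summing k = 1..10 (10 terms) gives -2365.

-2365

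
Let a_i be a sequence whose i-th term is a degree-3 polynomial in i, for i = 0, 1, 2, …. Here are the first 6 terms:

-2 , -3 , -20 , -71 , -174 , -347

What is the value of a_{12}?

-5030

1st diffs: -1, -17, -51, -103, -173.
2nd diffs: -16, -34, -52, -70.
3rd diffs: -18, -18, -18 (constant).
So a_i = -3i^3 + i^2 + i - 2.
Evaluating at i = 12 gives a_{12} = -5030.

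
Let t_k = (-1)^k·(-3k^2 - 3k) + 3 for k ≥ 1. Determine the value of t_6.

(-1)^6 = 1; -3k^2 - 3k at k=6 is -126; so t_6 = -123.

-123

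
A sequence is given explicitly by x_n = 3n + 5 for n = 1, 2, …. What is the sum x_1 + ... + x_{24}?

1020

Over n = 1..24: Σn = 300.
Total = (3)·300 + (5)·24 = 1020.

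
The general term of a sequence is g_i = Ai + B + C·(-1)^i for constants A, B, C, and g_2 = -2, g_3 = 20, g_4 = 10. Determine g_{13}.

The three given values yield: 2A + B + C = -2; 3A + B - C = 20; 4A + B + C = 10.
Subtracting the first from the second: A - 2C = 22.
Subtracting the second from the third: A + 2C = -10.
Solving: C = -8, A = 6, then B = -6.
So g_i = 6·i + (-6) + (-8)·(-1)^i; at i=13 this is 80.

80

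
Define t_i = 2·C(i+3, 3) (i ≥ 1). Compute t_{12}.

910

C(15, 3) = 455, so t_{12} = 910.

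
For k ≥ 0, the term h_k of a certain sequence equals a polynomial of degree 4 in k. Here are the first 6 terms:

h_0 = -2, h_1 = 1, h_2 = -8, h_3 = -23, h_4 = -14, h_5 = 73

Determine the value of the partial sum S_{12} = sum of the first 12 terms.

19512

1st diffs: 3, -9, -15, 9, 87.
2nd diffs: -12, -6, 24, 78.
3rd diffs: 6, 30, 54.
4th diffs: 24, 24 (constant).
Newton forward-difference form: h_k = -2 + 3·C(k,1) + (-12)·C(k,2) + 6·C(k,3) + 24·C(k,4).
Continuing: …, 316, 817, 1702, 3121, …, h_{11} = 8281.
Summing k = 0..11 (12 terms) gives 19512.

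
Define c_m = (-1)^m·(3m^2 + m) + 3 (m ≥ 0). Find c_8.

203

(-1)^8 = 1; 3m^2 + m at m=8 is 200; so c_8 = 203.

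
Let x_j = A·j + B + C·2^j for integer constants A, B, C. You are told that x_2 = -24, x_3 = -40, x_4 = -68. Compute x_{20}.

-3145812

Write the equations: 2A + B + 4C = -24; 3A + B + 8C = -40; 4A + B + 16C = -68.
Subtracting the first from the second: A + 4C = -16.
Subtracting the second from the third: A + 8C = -28.
Solving: C = -3, A = -4, then B = -4.
Therefore x_{20} = -80 + (-4) + (-3)·1048576 = -3145812.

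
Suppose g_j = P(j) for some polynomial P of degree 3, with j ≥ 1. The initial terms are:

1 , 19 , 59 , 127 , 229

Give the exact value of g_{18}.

1st diffs: 18, 40, 68, 102.
2nd diffs: 22, 28, 34.
3rd diffs: 6, 6 (constant).
Newton forward-difference form: g_j = 1 + 18·C(j-1,1) + 22·C(j-1,2) + 6·C(j-1,3).
At j = 18: j-1 = 17, so g_{18} = 1 + 306 + 2992 + 4080 = 7379.

7379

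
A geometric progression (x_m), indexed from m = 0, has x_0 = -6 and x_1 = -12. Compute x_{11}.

Common ratio r = 2.
x_m = (-6)·2^(m-0).
x_{11} = (-6)·2^11 = -12288.

-12288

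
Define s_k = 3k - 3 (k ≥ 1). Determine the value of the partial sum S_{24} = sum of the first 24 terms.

Over k = 1..24: Σk = 300.
Total = (3)·300 + (-3)·24 = 828.

828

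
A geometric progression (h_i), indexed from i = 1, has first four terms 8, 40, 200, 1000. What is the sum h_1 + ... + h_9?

Common ratio r = 5.
h_i = 8·5^(i-1).
S = 8·(5^9 - 1)/(5 - 1) = 8·(1953125 - 1)/(4) = 3906248.

3906248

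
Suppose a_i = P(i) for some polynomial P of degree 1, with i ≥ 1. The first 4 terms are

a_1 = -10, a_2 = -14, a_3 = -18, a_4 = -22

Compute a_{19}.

1st diffs: -4, -4, -4 (constant).
So a_i = -4i - 6.
Evaluating at i = 19 gives a_{19} = -82.

-82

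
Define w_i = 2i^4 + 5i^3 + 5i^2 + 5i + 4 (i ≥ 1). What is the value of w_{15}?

w_{15} = 2·15^4 + 5·15^3 + 5·15^2 + 5·15 + 4 = 119329.

119329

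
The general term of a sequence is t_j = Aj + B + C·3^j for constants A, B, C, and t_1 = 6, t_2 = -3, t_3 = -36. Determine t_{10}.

Write the equations: A + B + 3C = 6; 2A + B + 9C = -3; 3A + B + 27C = -36.
Subtracting the first from the second: A + 6C = -9.
Subtracting the second from the third: A + 18C = -33.
Solving: C = -2, A = 3, then B = 9.
So t_j = 3·j + 9 + (-2)·3^j; at j=10 this is -118059.

-118059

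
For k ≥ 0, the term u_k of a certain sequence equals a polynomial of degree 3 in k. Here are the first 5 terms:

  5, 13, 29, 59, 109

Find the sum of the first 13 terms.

7267

1st diffs: 8, 16, 30, 50.
2nd diffs: 8, 14, 20.
3rd diffs: 6, 6 (constant).
So u_k = k^3 + k^2 + 6k + 5.
Continuing: …, 185, 293, 439, 629, …, u_{12} = 1949.
Summing k = 0..12 (13 terms) gives 7267.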